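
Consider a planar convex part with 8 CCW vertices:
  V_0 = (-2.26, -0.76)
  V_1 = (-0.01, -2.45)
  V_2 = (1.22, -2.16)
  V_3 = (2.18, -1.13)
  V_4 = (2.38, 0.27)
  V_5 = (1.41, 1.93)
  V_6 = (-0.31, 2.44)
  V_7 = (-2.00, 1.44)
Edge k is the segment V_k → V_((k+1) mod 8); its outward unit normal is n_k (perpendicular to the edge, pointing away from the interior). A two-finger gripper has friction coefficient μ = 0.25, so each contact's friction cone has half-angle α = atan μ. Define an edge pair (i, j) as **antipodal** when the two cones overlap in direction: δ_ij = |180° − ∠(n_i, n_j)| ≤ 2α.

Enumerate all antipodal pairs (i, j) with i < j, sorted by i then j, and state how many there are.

count = 5; pairs: (0,4), (0,5), (1,6), (2,6), (3,7)

α = atan 0.25 = 14.04°;  2α = 28.07°
n_0 = (-0.6006, -0.7996)
n_1 = (+0.2295, -0.9733)
n_2 = (+0.7315, -0.6818)
n_3 = (+0.9899, -0.1414)
n_4 = (+0.8634, +0.5045)
n_5 = (+0.2843, +0.9587)
n_6 = (-0.5092, +0.8606)
n_7 = (-0.9931, +0.1174)
  (0,1): δ = 129.82°  ·
  (0,2): δ = 96.07°  ·
  (0,3): δ = 61.22°  ·
  (0,4): δ = 22.79°  ✓
  (0,5): δ = 20.39°  ✓
  (0,6): δ = 67.52°  ·
  (0,7): δ = 120.17°  ·
  (1,2): δ = 146.25°  ·
  (1,3): δ = 111.40°  ·
  (1,4): δ = 72.97°  ·
  (1,5): δ = 29.78°  ·
  (1,6): δ = 17.35°  ✓
  (1,7): δ = 69.99°  ·
  (2,3): δ = 145.14°  ·
  (2,4): δ = 106.72°  ·
  (2,5): δ = 63.53°  ·
  (2,6): δ = 16.40°  ✓
  (2,7): δ = 36.25°  ·
  (3,4): δ = 141.57°  ·
  (3,5): δ = 98.39°  ·
  (3,6): δ = 51.26°  ·
  (3,7): δ = 1.39°  ✓
  (4,5): δ = 136.82°  ·
  (4,6): δ = 89.69°  ·
  (4,7): δ = 37.04°  ·
  (5,6): δ = 132.87°  ·
  (5,7): δ = 80.22°  ·
  (6,7): δ = 127.35°  ·
antipodal pairs: 5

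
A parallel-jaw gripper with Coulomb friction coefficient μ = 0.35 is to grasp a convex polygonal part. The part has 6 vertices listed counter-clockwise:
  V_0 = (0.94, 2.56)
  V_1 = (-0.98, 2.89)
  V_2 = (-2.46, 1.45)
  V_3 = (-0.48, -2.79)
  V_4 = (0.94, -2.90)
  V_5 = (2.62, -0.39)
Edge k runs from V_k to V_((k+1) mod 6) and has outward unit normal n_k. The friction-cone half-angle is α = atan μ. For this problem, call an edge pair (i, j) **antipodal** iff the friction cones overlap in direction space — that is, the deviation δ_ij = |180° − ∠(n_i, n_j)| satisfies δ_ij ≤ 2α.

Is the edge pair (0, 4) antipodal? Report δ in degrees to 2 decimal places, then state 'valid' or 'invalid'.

δ = 65.96°, invalid

α = atan 0.35 = 19.29°;  2α = 38.58°
edge 0: e_0 = (-1.92, +0.33);  n_0 = (+0.1694, +0.9855)
edge 4: e_4 = (+1.68, +2.51);  n_4 = (+0.8310, -0.5562)
∠(n_0, n_4) = 114.04°
δ = |180° − 114.04°| = 65.96°
65.96° > 2α = 38.58°  →  invalid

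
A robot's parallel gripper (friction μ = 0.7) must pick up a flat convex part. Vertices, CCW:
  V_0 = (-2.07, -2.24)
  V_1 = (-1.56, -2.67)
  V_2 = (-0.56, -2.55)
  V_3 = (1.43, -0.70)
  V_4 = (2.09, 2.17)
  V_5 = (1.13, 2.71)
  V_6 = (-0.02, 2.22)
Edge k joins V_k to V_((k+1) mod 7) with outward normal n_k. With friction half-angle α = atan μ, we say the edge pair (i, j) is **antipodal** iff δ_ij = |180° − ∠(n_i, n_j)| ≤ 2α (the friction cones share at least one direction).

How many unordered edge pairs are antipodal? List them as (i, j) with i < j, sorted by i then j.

count = 10; pairs: (0,3), (0,4), (0,5), (1,4), (1,5), (1,6), (2,5), (2,6), (3,5), (3,6)

α = atan 0.7 = 34.99°;  2α = 69.98°
n_0 = (-0.6446, -0.7645)
n_1 = (+0.1191, -0.9929)
n_2 = (+0.6809, -0.7324)
n_3 = (+0.9746, -0.2241)
n_4 = (+0.4903, +0.8716)
n_5 = (-0.3920, +0.9200)
n_6 = (-0.9086, +0.4176)
  (0,1): δ = 133.02°  ·
  (0,2): δ = 96.95°  ·
  (0,3): δ = 62.82°  ✓
  (0,4): δ = 10.78°  ✓
  (0,5): δ = 63.21°  ✓
  (0,6): δ = 105.45°  ·
  (1,2): δ = 143.93°  ·
  (1,3): δ = 109.79°  ·
  (1,4): δ = 36.20°  ✓
  (1,5): δ = 16.24°  ✓
  (1,6): δ = 58.47°  ✓
  (2,3): δ = 145.86°  ·
  (2,4): δ = 72.27°  ·
  (2,5): δ = 19.83°  ✓
  (2,6): δ = 22.40°  ✓
  (3,4): δ = 106.41°  ·
  (3,5): δ = 53.97°  ✓
  (3,6): δ = 11.73°  ✓
  (4,5): δ = 127.56°  ·
  (4,6): δ = 85.33°  ·
  (5,6): δ = 137.76°  ·
antipodal pairs: 10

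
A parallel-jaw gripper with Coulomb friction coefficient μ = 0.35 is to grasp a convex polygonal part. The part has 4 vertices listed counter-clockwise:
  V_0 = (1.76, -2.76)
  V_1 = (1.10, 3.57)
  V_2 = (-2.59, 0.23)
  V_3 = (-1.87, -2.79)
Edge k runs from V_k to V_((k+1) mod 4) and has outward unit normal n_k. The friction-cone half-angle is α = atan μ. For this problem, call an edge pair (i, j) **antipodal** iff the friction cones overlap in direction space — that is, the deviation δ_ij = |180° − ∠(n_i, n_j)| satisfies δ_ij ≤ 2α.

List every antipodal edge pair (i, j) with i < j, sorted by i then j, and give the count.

α = atan 0.35 = 19.29°;  2α = 38.58°
n_0 = (+0.9946, +0.1037)
n_1 = (-0.6711, +0.7414)
n_2 = (-0.9727, -0.2319)
n_3 = (+0.0083, -1.0000)
  (0,1): δ = 53.80°  ·
  (0,2): δ = 7.46°  ✓
  (0,3): δ = 84.52°  ·
  (1,2): δ = 118.74°  ·
  (1,3): δ = 41.68°  ·
  (2,3): δ = 102.94°  ·
antipodal pairs: 1

count = 1; pairs: (0,2)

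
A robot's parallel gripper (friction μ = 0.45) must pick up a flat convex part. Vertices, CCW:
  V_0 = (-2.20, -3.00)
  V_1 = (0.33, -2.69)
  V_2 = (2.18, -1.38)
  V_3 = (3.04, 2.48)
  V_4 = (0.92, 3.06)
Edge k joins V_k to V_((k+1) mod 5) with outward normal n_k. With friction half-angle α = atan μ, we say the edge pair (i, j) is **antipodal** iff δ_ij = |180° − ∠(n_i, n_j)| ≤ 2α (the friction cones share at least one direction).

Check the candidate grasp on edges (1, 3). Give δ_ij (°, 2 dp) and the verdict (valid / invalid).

α = atan 0.45 = 24.23°;  2α = 48.46°
edge 1: e_1 = (+1.85, +1.31);  n_1 = (+0.5779, -0.8161)
edge 3: e_3 = (-2.12, +0.58);  n_3 = (+0.2639, +0.9646)
∠(n_1, n_3) = 129.40°
δ = |180° − 129.40°| = 50.60°
50.60° > 2α = 48.46°  →  invalid

δ = 50.60°, invalid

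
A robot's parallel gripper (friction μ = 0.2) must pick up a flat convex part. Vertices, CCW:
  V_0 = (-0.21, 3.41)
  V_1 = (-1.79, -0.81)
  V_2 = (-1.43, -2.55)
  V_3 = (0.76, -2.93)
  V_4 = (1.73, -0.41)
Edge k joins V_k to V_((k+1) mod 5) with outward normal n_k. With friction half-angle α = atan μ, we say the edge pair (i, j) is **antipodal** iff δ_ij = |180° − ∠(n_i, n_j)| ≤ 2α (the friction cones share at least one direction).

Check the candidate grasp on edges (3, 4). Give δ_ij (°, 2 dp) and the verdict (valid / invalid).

α = atan 0.2 = 11.31°;  2α = 22.62°
edge 3: e_3 = (+0.97, +2.52);  n_3 = (+0.9333, -0.3592)
edge 4: e_4 = (-1.94, +3.82);  n_4 = (+0.8916, +0.4528)
∠(n_3, n_4) = 47.98°
δ = |180° − 47.98°| = 132.02°
132.02° > 2α = 22.62°  →  invalid

δ = 132.02°, invalid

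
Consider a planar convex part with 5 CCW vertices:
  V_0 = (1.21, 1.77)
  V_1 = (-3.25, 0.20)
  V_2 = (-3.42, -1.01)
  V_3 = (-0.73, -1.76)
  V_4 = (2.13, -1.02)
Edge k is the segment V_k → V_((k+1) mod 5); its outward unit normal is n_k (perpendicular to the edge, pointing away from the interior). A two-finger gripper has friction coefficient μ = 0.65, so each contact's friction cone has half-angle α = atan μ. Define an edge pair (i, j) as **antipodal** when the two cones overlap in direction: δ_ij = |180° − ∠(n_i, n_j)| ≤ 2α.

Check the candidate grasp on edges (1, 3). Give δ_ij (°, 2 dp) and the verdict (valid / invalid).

δ = 67.50°, invalid

α = atan 0.65 = 33.02°;  2α = 66.05°
edge 1: e_1 = (-0.17, -1.21);  n_1 = (-0.9903, +0.1391)
edge 3: e_3 = (+2.86, +0.74);  n_3 = (+0.2505, -0.9681)
∠(n_1, n_3) = 112.50°
δ = |180° − 112.50°| = 67.50°
67.50° > 2α = 66.05°  →  invalid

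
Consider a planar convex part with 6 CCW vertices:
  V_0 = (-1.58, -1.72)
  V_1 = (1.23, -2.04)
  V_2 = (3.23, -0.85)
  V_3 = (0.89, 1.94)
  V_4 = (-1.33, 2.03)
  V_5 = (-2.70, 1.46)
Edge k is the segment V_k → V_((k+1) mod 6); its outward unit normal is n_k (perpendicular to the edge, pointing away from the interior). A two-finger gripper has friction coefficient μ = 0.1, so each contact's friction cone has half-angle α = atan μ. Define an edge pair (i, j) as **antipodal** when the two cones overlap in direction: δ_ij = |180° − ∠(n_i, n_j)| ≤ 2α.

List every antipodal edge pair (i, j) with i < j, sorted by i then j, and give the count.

count = 2; pairs: (0,3), (1,4)

α = atan 0.1 = 5.71°;  2α = 11.42°
n_0 = (-0.1131, -0.9936)
n_1 = (+0.5113, -0.8594)
n_2 = (+0.7662, +0.6426)
n_3 = (+0.0405, +0.9992)
n_4 = (-0.3841, +0.9233)
n_5 = (-0.9432, -0.3322)
  (0,1): δ = 142.75°  ·
  (0,2): δ = 43.52°  ·
  (0,3): δ = 4.18°  ✓
  (0,4): δ = 29.09°  ·
  (0,5): δ = 115.90°  ·
  (1,2): δ = 80.77°  ·
  (1,3): δ = 33.07°  ·
  (1,4): δ = 8.16°  ✓
  (1,5): δ = 78.65°  ·
  (2,3): δ = 132.31°  ·
  (2,4): δ = 107.40°  ·
  (2,5): δ = 20.58°  ·
  (3,4): δ = 155.09°  ·
  (3,5): δ = 68.28°  ·
  (4,5): δ = 93.19°  ·
antipodal pairs: 2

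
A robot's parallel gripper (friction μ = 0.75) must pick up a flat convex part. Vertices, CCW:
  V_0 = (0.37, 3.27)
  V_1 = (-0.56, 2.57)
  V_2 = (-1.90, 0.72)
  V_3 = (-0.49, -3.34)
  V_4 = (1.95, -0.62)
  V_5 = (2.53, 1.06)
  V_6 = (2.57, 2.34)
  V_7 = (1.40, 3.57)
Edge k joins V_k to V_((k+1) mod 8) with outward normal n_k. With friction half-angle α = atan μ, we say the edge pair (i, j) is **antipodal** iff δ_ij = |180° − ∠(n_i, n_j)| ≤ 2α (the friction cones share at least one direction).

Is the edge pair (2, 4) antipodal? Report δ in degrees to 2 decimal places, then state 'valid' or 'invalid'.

α = atan 0.75 = 36.87°;  2α = 73.74°
edge 2: e_2 = (+1.41, -4.06);  n_2 = (-0.9447, -0.3281)
edge 4: e_4 = (+0.58, +1.68);  n_4 = (+0.9453, -0.3263)
∠(n_2, n_4) = 141.80°
δ = |180° − 141.80°| = 38.20°
38.20° ≤ 2α = 73.74°  →  valid

δ = 38.20°, valid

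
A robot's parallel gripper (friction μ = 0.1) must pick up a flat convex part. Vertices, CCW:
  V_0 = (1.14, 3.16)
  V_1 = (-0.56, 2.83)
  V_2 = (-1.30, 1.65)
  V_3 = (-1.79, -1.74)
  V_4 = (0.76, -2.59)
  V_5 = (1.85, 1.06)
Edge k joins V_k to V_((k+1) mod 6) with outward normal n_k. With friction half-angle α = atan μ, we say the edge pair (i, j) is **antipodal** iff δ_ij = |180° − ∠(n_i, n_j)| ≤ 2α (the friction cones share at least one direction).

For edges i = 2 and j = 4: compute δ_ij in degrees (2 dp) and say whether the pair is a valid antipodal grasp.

α = atan 0.1 = 5.71°;  2α = 11.42°
edge 2: e_2 = (-0.49, -3.39);  n_2 = (-0.9897, +0.1431)
edge 4: e_4 = (+1.09, +3.65);  n_4 = (+0.9582, -0.2861)
∠(n_2, n_4) = 171.60°
δ = |180° − 171.60°| = 8.40°
8.40° ≤ 2α = 11.42°  →  valid

δ = 8.40°, valid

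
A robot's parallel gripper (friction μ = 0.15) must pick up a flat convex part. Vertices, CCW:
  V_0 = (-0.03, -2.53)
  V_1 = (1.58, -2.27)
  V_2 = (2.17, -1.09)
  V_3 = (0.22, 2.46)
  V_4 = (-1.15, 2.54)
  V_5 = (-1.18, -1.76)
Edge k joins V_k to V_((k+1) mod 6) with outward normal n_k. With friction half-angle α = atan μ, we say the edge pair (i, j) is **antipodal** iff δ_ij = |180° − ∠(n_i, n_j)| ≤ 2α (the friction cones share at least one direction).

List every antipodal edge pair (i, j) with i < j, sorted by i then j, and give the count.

α = atan 0.15 = 8.53°;  2α = 17.06°
n_0 = (+0.1594, -0.9872)
n_1 = (+0.8944, -0.4472)
n_2 = (+0.8765, +0.4814)
n_3 = (+0.0583, +0.9983)
n_4 = (-1.0000, +0.0070)
n_5 = (-0.5564, -0.8309)
  (0,1): δ = 125.74°  ·
  (0,2): δ = 70.39°  ·
  (0,3): δ = 12.52°  ✓
  (0,4): δ = 80.43°  ·
  (0,5): δ = 137.02°  ·
  (1,2): δ = 124.66°  ·
  (1,3): δ = 66.78°  ·
  (1,4): δ = 26.17°  ·
  (1,5): δ = 82.76°  ·
  (2,3): δ = 122.12°  ·
  (2,4): δ = 29.18°  ·
  (2,5): δ = 27.42°  ·
  (3,4): δ = 87.06°  ·
  (3,5): δ = 30.46°  ·
  (4,5): δ = 123.41°  ·
antipodal pairs: 1

count = 1; pairs: (0,3)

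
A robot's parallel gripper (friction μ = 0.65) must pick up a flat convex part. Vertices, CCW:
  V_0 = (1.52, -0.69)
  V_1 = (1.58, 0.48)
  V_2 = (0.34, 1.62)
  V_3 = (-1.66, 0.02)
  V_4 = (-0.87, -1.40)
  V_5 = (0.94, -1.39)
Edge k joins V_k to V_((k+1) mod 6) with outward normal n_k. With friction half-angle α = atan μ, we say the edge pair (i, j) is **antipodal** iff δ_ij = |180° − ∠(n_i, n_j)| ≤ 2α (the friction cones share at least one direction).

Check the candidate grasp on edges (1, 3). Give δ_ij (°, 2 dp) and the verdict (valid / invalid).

α = atan 0.65 = 33.02°;  2α = 66.05°
edge 1: e_1 = (-1.24, +1.14);  n_1 = (+0.6768, +0.7362)
edge 3: e_3 = (+0.79, -1.42);  n_3 = (-0.8739, -0.4862)
∠(n_1, n_3) = 161.68°
δ = |180° − 161.68°| = 18.32°
18.32° ≤ 2α = 66.05°  →  valid

δ = 18.32°, valid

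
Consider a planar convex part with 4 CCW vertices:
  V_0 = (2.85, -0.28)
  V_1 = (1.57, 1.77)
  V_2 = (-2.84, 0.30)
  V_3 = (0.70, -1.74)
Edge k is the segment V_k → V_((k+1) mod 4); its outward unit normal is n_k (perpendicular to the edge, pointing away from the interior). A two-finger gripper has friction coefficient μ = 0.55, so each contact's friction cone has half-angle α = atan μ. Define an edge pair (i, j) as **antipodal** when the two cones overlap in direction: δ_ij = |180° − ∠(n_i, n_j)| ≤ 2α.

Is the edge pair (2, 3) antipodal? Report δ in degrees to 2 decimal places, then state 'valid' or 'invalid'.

δ = 115.87°, invalid

α = atan 0.55 = 28.81°;  2α = 57.62°
edge 2: e_2 = (+3.54, -2.04);  n_2 = (-0.4993, -0.8664)
edge 3: e_3 = (+2.15, +1.46);  n_3 = (+0.5618, -0.8273)
∠(n_2, n_3) = 64.13°
δ = |180° − 64.13°| = 115.87°
115.87° > 2α = 57.62°  →  invalid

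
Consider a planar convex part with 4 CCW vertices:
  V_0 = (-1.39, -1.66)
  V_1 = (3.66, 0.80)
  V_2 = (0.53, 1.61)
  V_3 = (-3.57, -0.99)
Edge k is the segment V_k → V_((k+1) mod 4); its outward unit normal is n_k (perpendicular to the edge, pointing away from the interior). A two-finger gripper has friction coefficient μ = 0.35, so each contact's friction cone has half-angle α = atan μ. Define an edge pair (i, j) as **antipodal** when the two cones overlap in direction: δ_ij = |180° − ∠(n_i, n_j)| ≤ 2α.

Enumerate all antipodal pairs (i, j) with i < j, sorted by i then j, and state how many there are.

count = 2; pairs: (0,2), (1,3)

α = atan 0.35 = 19.29°;  2α = 38.58°
n_0 = (+0.4379, -0.8990)
n_1 = (+0.2505, +0.9681)
n_2 = (-0.5355, +0.8445)
n_3 = (-0.2938, -0.9559)
  (0,1): δ = 40.48°  ·
  (0,2): δ = 6.41°  ✓
  (0,3): δ = 136.94°  ·
  (1,2): δ = 133.11°  ·
  (1,3): δ = 2.58°  ✓
  (2,3): δ = 49.46°  ·
antipodal pairs: 2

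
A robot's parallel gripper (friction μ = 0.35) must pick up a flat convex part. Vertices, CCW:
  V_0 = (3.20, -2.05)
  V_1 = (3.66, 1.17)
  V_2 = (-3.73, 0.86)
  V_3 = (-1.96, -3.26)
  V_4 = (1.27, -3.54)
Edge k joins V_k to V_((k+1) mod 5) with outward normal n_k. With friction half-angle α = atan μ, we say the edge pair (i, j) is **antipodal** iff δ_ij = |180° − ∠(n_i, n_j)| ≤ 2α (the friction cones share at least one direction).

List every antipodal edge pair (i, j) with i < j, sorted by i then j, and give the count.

count = 3; pairs: (0,2), (1,3), (1,4)

α = atan 0.35 = 19.29°;  2α = 38.58°
n_0 = (+0.9899, -0.1414)
n_1 = (-0.0419, +0.9991)
n_2 = (-0.9188, -0.3947)
n_3 = (-0.0864, -0.9963)
n_4 = (+0.6111, -0.7916)
  (0,1): δ = 79.47°  ·
  (0,2): δ = 31.38°  ✓
  (0,3): δ = 93.18°  ·
  (0,4): δ = 135.80°  ·
  (1,2): δ = 69.15°  ·
  (1,3): δ = 7.36°  ✓
  (1,4): δ = 35.27°  ✓
  (2,3): δ = 118.20°  ·
  (2,4): δ = 75.58°  ·
  (3,4): δ = 137.38°  ·
antipodal pairs: 3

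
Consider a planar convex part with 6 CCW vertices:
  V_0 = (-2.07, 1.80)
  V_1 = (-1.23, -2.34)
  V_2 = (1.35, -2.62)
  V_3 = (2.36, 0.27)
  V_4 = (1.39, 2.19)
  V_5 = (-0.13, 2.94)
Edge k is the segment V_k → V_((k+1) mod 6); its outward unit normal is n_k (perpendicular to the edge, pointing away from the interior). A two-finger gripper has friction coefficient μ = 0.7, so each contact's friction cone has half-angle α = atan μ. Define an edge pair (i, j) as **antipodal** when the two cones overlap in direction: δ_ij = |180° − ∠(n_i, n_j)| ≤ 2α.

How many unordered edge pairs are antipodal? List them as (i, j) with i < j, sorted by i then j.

count = 7; pairs: (0,2), (0,3), (0,4), (1,3), (1,4), (1,5), (2,5)

α = atan 0.7 = 34.99°;  2α = 69.98°
n_0 = (-0.9800, -0.1988)
n_1 = (-0.1079, -0.9942)
n_2 = (+0.9440, -0.3299)
n_3 = (+0.8926, +0.4509)
n_4 = (+0.4425, +0.8968)
n_5 = (-0.5066, +0.8622)
  (0,1): δ = 107.66°  ·
  (0,2): δ = 30.73°  ✓
  (0,3): δ = 15.33°  ✓
  (0,4): δ = 52.27°  ✓
  (0,5): δ = 108.97°  ·
  (1,2): δ = 103.07°  ·
  (1,3): δ = 57.00°  ✓
  (1,4): δ = 20.07°  ✓
  (1,5): δ = 36.63°  ✓
  (2,3): δ = 133.93°  ·
  (2,4): δ = 97.00°  ·
  (2,5): δ = 40.30°  ✓
  (3,4): δ = 143.07°  ·
  (3,5): δ = 86.36°  ·
  (4,5): δ = 123.30°  ·
antipodal pairs: 7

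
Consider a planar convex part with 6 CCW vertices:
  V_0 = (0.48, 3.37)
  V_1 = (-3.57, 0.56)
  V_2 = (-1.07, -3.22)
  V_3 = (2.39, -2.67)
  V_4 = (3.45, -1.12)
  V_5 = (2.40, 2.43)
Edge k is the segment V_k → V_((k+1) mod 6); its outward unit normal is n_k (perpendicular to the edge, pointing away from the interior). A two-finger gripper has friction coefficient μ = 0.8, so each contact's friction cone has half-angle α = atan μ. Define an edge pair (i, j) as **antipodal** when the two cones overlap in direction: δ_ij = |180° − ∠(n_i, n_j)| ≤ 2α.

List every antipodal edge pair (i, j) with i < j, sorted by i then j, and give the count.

α = atan 0.8 = 38.66°;  2α = 77.32°
n_0 = (-0.5701, +0.8216)
n_1 = (-0.8341, -0.5516)
n_2 = (+0.1570, -0.9876)
n_3 = (+0.8254, -0.5645)
n_4 = (+0.9589, +0.2836)
n_5 = (+0.4397, +0.8981)
  (0,1): δ = 91.27°  ·
  (0,2): δ = 25.72°  ✓
  (0,3): δ = 20.88°  ✓
  (0,4): δ = 71.72°  ✓
  (0,5): δ = 119.16°  ·
  (1,2): δ = 114.45°  ·
  (1,3): δ = 67.85°  ✓
  (1,4): δ = 17.00°  ✓
  (1,5): δ = 30.43°  ✓
  (2,3): δ = 133.40°  ·
  (2,4): δ = 82.56°  ·
  (2,5): δ = 35.12°  ✓
  (3,4): δ = 129.16°  ·
  (3,5): δ = 81.72°  ·
  (4,5): δ = 132.56°  ·
antipodal pairs: 7

count = 7; pairs: (0,2), (0,3), (0,4), (1,3), (1,4), (1,5), (2,5)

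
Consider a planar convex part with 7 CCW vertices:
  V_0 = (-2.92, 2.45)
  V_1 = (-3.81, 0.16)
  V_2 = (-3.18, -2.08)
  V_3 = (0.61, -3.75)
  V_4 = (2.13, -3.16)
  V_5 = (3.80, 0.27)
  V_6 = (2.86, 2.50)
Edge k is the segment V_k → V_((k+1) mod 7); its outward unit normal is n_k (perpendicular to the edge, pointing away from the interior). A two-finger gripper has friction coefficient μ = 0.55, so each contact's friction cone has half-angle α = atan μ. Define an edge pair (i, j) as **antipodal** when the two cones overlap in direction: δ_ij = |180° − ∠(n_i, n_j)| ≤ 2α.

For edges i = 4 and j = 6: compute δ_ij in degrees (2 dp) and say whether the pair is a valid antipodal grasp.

δ = 63.54°, invalid

α = atan 0.55 = 28.81°;  2α = 57.62°
edge 4: e_4 = (+1.67, +3.43);  n_4 = (+0.8991, -0.4378)
edge 6: e_6 = (-5.78, -0.05);  n_6 = (-0.0087, +1.0000)
∠(n_4, n_6) = 116.46°
δ = |180° − 116.46°| = 63.54°
63.54° > 2α = 57.62°  →  invalid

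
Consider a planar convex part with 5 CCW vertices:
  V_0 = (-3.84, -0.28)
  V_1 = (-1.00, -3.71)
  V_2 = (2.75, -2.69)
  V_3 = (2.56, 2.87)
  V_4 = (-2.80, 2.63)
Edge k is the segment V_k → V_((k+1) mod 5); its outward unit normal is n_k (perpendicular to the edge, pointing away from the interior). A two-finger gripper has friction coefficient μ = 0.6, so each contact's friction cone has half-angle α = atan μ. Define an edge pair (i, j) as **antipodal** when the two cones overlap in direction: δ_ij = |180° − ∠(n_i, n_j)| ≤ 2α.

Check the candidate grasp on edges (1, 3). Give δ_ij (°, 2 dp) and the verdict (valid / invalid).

α = atan 0.6 = 30.96°;  2α = 61.93°
edge 1: e_1 = (+3.75, +1.02);  n_1 = (+0.2625, -0.9649)
edge 3: e_3 = (-5.36, -0.24);  n_3 = (-0.0447, +0.9990)
∠(n_1, n_3) = 167.35°
δ = |180° − 167.35°| = 12.65°
12.65° ≤ 2α = 61.93°  →  valid

δ = 12.65°, valid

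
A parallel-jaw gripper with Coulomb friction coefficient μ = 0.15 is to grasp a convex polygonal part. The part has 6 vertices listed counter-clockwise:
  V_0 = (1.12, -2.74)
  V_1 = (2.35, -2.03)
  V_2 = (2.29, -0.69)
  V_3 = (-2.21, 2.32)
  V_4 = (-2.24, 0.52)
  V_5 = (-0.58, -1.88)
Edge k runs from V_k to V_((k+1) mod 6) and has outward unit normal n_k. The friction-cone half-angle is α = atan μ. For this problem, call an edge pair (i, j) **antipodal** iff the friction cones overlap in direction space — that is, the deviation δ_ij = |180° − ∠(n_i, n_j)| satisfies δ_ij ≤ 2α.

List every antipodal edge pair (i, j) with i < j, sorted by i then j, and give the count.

count = 2; pairs: (1,3), (2,5)

α = atan 0.15 = 8.53°;  2α = 17.06°
n_0 = (+0.4999, -0.8661)
n_1 = (+0.9990, +0.0447)
n_2 = (+0.5560, +0.8312)
n_3 = (-0.9999, +0.0167)
n_4 = (-0.8224, -0.5689)
n_5 = (-0.4514, -0.8923)
  (0,1): δ = 117.43°  ·
  (0,2): δ = 63.77°  ·
  (0,3): δ = 59.05°  ·
  (0,4): δ = 94.68°  ·
  (0,5): δ = 123.17°  ·
  (1,2): δ = 126.34°  ·
  (1,3): δ = 3.52°  ✓
  (1,4): δ = 32.11°  ·
  (1,5): δ = 60.60°  ·
  (2,3): δ = 57.18°  ·
  (2,4): δ = 21.55°  ·
  (2,5): δ = 6.94°  ✓
  (3,4): δ = 144.37°  ·
  (3,5): δ = 115.88°  ·
  (4,5): δ = 151.50°  ·
antipodal pairs: 2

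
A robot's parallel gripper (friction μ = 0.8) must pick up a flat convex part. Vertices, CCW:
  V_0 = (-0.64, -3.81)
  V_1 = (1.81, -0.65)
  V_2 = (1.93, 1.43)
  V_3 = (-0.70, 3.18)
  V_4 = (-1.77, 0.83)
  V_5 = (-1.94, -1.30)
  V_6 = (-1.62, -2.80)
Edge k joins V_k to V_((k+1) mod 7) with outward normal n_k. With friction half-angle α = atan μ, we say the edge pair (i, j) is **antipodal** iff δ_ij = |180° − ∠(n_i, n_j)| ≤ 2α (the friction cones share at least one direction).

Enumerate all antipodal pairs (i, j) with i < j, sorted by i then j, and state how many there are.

α = atan 0.8 = 38.66°;  2α = 77.32°
n_0 = (+0.7903, -0.6127)
n_1 = (+0.9983, -0.0576)
n_2 = (+0.5540, +0.8325)
n_3 = (-0.9101, +0.4144)
n_4 = (-0.9968, +0.0796)
n_5 = (-0.9780, -0.2086)
n_6 = (-0.7177, -0.6964)
  (0,1): δ = 145.51°  ·
  (0,2): δ = 85.85°  ·
  (0,3): δ = 13.31°  ✓
  (0,4): δ = 33.22°  ✓
  (0,5): δ = 49.83°  ✓
  (0,6): δ = 81.92°  ·
  (1,2): δ = 120.34°  ·
  (1,3): δ = 21.18°  ✓
  (1,4): δ = 1.26°  ✓
  (1,5): δ = 15.34°  ✓
  (1,6): δ = 47.44°  ✓
  (2,3): δ = 80.84°  ·
  (2,4): δ = 60.92°  ✓
  (2,5): δ = 44.32°  ✓
  (2,6): δ = 12.22°  ✓
  (3,4): δ = 160.08°  ·
  (3,5): δ = 143.48°  ·
  (3,6): δ = 111.38°  ·
  (4,5): δ = 163.39°  ·
  (4,6): δ = 131.30°  ·
  (5,6): δ = 147.91°  ·
antipodal pairs: 10

count = 10; pairs: (0,3), (0,4), (0,5), (1,3), (1,4), (1,5), (1,6), (2,4), (2,5), (2,6)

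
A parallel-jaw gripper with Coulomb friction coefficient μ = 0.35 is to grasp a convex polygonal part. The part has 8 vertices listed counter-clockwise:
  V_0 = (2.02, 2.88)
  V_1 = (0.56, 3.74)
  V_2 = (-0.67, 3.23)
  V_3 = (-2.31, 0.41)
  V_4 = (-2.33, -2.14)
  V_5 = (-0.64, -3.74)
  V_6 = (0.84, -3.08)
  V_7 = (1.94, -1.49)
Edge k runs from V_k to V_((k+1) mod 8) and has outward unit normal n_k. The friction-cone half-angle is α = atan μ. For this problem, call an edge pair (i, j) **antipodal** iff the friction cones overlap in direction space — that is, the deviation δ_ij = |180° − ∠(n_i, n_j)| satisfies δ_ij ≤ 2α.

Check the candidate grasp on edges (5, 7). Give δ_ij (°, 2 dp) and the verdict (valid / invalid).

δ = 115.08°, invalid

α = atan 0.35 = 19.29°;  2α = 38.58°
edge 5: e_5 = (+1.48, +0.66);  n_5 = (+0.4073, -0.9133)
edge 7: e_7 = (+0.08, +4.37);  n_7 = (+0.9998, -0.0183)
∠(n_5, n_7) = 64.92°
δ = |180° − 64.92°| = 115.08°
115.08° > 2α = 38.58°  →  invalid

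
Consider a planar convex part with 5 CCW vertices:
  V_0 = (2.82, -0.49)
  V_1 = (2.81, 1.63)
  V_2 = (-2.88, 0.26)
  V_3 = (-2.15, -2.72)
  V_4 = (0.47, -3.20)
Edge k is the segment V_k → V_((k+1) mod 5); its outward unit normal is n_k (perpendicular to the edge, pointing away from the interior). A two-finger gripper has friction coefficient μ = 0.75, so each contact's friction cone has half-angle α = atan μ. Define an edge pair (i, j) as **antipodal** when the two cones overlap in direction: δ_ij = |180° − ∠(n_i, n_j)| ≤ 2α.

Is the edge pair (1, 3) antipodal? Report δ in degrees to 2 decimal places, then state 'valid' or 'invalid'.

α = atan 0.75 = 36.87°;  2α = 73.74°
edge 1: e_1 = (-5.69, -1.37);  n_1 = (-0.2341, +0.9722)
edge 3: e_3 = (+2.62, -0.48);  n_3 = (-0.1802, -0.9836)
∠(n_1, n_3) = 156.08°
δ = |180° − 156.08°| = 23.92°
23.92° ≤ 2α = 73.74°  →  valid

δ = 23.92°, valid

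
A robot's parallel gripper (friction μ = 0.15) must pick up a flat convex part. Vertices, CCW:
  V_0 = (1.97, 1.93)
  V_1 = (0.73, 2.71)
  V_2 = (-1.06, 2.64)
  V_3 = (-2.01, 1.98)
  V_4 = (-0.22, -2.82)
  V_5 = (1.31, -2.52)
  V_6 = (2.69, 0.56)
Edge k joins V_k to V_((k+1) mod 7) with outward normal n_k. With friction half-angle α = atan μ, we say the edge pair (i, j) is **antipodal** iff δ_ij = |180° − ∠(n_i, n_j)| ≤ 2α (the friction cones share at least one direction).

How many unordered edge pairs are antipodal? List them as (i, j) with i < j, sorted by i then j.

α = atan 0.15 = 8.53°;  2α = 17.06°
n_0 = (+0.5325, +0.8465)
n_1 = (-0.0391, +0.9992)
n_2 = (-0.5706, +0.8213)
n_3 = (-0.9370, -0.3494)
n_4 = (+0.1924, -0.9813)
n_5 = (+0.9126, -0.4089)
n_6 = (+0.8852, +0.4652)
  (0,1): δ = 145.59°  ·
  (0,2): δ = 113.04°  ·
  (0,3): δ = 37.38°  ·
  (0,4): δ = 43.26°  ·
  (0,5): δ = 98.04°  ·
  (0,6): δ = 149.90°  ·
  (1,2): δ = 147.45°  ·
  (1,3): δ = 71.79°  ·
  (1,4): δ = 8.85°  ✓
  (1,5): δ = 63.63°  ·
  (1,6): δ = 115.48°  ·
  (2,3): δ = 104.34°  ·
  (2,4): δ = 23.70°  ·
  (2,5): δ = 31.08°  ·
  (2,6): δ = 82.93°  ·
  (3,4): δ = 99.36°  ·
  (3,5): δ = 44.59°  ·
  (3,6): δ = 7.27°  ✓
  (4,5): δ = 125.23°  ·
  (4,6): δ = 73.37°  ·
  (5,6): δ = 128.14°  ·
antipodal pairs: 2

count = 2; pairs: (1,4), (3,6)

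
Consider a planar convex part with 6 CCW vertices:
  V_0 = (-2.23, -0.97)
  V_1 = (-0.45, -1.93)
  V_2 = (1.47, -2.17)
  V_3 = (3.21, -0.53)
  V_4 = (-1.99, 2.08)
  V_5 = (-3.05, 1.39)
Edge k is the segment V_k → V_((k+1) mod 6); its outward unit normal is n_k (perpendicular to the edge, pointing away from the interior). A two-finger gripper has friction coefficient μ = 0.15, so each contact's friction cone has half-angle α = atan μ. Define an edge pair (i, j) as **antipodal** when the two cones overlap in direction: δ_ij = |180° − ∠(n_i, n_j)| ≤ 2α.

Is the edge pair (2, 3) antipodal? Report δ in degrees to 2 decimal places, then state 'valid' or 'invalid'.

δ = 69.96°, invalid

α = atan 0.15 = 8.53°;  2α = 17.06°
edge 2: e_2 = (+1.74, +1.64);  n_2 = (+0.6859, -0.7277)
edge 3: e_3 = (-5.20, +2.61);  n_3 = (+0.4486, +0.8937)
∠(n_2, n_3) = 110.04°
δ = |180° − 110.04°| = 69.96°
69.96° > 2α = 17.06°  →  invalid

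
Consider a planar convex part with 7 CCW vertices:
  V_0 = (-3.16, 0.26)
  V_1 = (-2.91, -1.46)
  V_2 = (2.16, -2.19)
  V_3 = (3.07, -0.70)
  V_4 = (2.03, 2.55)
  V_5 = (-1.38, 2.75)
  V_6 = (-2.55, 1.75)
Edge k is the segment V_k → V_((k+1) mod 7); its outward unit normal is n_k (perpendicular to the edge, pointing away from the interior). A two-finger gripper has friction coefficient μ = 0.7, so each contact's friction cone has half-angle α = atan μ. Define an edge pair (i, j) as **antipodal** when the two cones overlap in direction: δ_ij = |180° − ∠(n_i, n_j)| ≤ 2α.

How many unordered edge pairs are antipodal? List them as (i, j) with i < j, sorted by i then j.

count = 10; pairs: (0,2), (0,3), (1,3), (1,4), (1,5), (2,4), (2,5), (2,6), (3,5), (3,6)

α = atan 0.7 = 34.99°;  2α = 69.98°
n_0 = (-0.9896, -0.1438)
n_1 = (-0.1425, -0.9898)
n_2 = (+0.8534, -0.5212)
n_3 = (+0.9524, +0.3048)
n_4 = (+0.0586, +0.9983)
n_5 = (-0.6497, +0.7602)
n_6 = (-0.9254, +0.3789)
  (0,1): δ = 106.46°  ·
  (0,2): δ = 39.68°  ✓
  (0,3): δ = 9.47°  ✓
  (0,4): δ = 78.37°  ·
  (0,5): δ = 122.25°  ·
  (0,6): δ = 149.47°  ·
  (1,2): δ = 113.22°  ·
  (1,3): δ = 64.06°  ✓
  (1,4): δ = 4.84°  ✓
  (1,5): δ = 48.71°  ✓
  (1,6): δ = 75.93°  ·
  (2,3): δ = 130.84°  ·
  (2,4): δ = 61.94°  ✓
  (2,5): δ = 18.07°  ✓
  (2,6): δ = 9.15°  ✓
  (3,4): δ = 111.10°  ·
  (3,5): δ = 67.22°  ✓
  (3,6): δ = 40.01°  ✓
  (4,5): δ = 136.12°  ·
  (4,6): δ = 108.91°  ·
  (5,6): δ = 152.78°  ·
antipodal pairs: 10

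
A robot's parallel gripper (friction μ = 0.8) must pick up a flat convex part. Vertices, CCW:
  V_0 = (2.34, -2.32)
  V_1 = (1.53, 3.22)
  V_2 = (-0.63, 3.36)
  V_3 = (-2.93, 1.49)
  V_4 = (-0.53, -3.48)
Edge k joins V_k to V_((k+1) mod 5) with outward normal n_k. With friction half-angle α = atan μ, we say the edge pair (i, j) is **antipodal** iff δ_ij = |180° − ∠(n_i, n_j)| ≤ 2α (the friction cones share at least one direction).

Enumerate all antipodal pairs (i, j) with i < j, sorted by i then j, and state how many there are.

α = atan 0.8 = 38.66°;  2α = 77.32°
n_0 = (+0.9895, +0.1447)
n_1 = (+0.0647, +0.9979)
n_2 = (-0.6308, +0.7759)
n_3 = (-0.9005, -0.4349)
n_4 = (+0.3747, -0.9271)
  (0,1): δ = 102.03°  ·
  (0,2): δ = 59.21°  ✓
  (0,3): δ = 17.46°  ✓
  (0,4): δ = 103.69°  ·
  (1,2): δ = 137.18°  ·
  (1,3): δ = 60.52°  ✓
  (1,4): δ = 25.72°  ✓
  (2,3): δ = 103.34°  ·
  (2,4): δ = 17.10°  ✓
  (3,4): δ = 93.77°  ·
antipodal pairs: 5

count = 5; pairs: (0,2), (0,3), (1,3), (1,4), (2,4)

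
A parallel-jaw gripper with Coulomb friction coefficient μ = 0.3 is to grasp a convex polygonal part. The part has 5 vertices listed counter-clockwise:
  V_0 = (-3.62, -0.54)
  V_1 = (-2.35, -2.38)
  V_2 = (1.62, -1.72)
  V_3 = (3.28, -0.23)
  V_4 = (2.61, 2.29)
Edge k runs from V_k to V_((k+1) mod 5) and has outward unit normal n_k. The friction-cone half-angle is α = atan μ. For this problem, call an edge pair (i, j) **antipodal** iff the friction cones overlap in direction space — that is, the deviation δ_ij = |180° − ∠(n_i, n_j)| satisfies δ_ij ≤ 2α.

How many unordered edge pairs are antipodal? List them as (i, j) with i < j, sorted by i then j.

α = atan 0.3 = 16.70°;  2α = 33.40°
n_0 = (-0.8230, -0.5680)
n_1 = (+0.1640, -0.9865)
n_2 = (+0.6680, -0.7442)
n_3 = (+0.9664, +0.2569)
n_4 = (-0.4136, +0.9105)
  (0,1): δ = 115.18°  ·
  (0,2): δ = 82.70°  ·
  (0,3): δ = 19.73°  ✓
  (0,4): δ = 79.82°  ·
  (1,2): δ = 147.53°  ·
  (1,3): δ = 84.55°  ·
  (1,4): δ = 14.99°  ✓
  (2,3): δ = 117.02°  ·
  (2,4): δ = 17.48°  ✓
  (3,4): δ = 80.46°  ·
antipodal pairs: 3

count = 3; pairs: (0,3), (1,4), (2,4)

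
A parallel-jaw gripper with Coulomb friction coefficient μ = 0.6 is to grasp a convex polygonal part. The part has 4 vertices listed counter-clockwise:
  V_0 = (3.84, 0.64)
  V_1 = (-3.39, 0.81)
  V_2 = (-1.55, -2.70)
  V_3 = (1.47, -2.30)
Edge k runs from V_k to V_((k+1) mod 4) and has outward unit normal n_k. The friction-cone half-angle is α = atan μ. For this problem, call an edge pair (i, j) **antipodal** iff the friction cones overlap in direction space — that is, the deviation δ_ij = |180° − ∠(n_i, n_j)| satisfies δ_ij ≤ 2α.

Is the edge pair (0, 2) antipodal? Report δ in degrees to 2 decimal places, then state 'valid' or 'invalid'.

δ = 8.89°, valid

α = atan 0.6 = 30.96°;  2α = 61.93°
edge 0: e_0 = (-7.23, +0.17);  n_0 = (+0.0235, +0.9997)
edge 2: e_2 = (+3.02, +0.40);  n_2 = (+0.1313, -0.9913)
∠(n_0, n_2) = 171.11°
δ = |180° − 171.11°| = 8.89°
8.89° ≤ 2α = 61.93°  →  valid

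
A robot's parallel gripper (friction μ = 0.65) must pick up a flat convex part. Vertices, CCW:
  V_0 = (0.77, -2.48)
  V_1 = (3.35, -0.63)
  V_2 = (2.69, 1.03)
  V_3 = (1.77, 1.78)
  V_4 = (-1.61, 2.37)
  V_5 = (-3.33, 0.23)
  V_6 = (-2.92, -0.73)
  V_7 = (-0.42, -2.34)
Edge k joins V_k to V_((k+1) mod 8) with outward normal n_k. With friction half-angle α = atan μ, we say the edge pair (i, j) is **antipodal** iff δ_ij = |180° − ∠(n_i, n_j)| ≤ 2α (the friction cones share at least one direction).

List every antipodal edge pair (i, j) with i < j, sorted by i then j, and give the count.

count = 13; pairs: (0,3), (0,4), (1,4), (1,5), (1,6), (1,7), (2,5), (2,6), (2,7), (3,5), (3,6), (3,7), (4,7)

α = atan 0.65 = 33.02°;  2α = 66.05°
n_0 = (+0.5827, -0.8127)
n_1 = (+0.9292, +0.3695)
n_2 = (+0.6319, +0.7751)
n_3 = (+0.1720, +0.9851)
n_4 = (-0.7794, +0.6265)
n_5 = (-0.9196, -0.3928)
n_6 = (-0.5414, -0.8407)
n_7 = (-0.1168, -0.9932)
  (0,1): δ = 103.96°  ·
  (0,2): δ = 74.83°  ·
  (0,3): δ = 45.54°  ✓
  (0,4): δ = 15.57°  ✓
  (0,5): δ = 77.48°  ·
  (0,6): δ = 111.58°  ·
  (0,7): δ = 137.65°  ·
  (1,2): δ = 150.87°  ·
  (1,3): δ = 121.58°  ·
  (1,4): δ = 60.47°  ✓
  (1,5): δ = 1.44°  ✓
  (1,6): δ = 35.54°  ✓
  (1,7): δ = 61.61°  ✓
  (2,3): δ = 150.71°  ·
  (2,4): δ = 89.60°  ·
  (2,5): δ = 27.69°  ✓
  (2,6): δ = 6.41°  ✓
  (2,7): δ = 32.48°  ✓
  (3,4): δ = 118.89°  ·
  (3,5): δ = 56.97°  ✓
  (3,6): δ = 22.88°  ✓
  (3,7): δ = 3.19°  ✓
  (4,5): δ = 118.08°  ·
  (4,6): δ = 83.99°  ·
  (4,7): δ = 57.92°  ✓
  (5,6): δ = 145.91°  ·
  (5,7): δ = 119.84°  ·
  (6,7): δ = 153.93°  ·
antipodal pairs: 13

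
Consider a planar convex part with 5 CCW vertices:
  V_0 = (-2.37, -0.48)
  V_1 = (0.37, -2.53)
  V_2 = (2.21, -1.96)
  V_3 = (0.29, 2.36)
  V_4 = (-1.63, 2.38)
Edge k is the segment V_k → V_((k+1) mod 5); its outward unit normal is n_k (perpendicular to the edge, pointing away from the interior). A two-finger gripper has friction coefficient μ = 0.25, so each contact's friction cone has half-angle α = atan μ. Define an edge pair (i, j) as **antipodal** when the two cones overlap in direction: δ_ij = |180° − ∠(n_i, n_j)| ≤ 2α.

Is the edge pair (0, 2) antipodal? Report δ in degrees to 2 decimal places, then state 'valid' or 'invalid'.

δ = 29.23°, invalid

α = atan 0.25 = 14.04°;  2α = 28.07°
edge 0: e_0 = (+2.74, -2.05);  n_0 = (-0.5991, -0.8007)
edge 2: e_2 = (-1.92, +4.32);  n_2 = (+0.9138, +0.4061)
∠(n_0, n_2) = 150.77°
δ = |180° − 150.77°| = 29.23°
29.23° > 2α = 28.07°  →  invalid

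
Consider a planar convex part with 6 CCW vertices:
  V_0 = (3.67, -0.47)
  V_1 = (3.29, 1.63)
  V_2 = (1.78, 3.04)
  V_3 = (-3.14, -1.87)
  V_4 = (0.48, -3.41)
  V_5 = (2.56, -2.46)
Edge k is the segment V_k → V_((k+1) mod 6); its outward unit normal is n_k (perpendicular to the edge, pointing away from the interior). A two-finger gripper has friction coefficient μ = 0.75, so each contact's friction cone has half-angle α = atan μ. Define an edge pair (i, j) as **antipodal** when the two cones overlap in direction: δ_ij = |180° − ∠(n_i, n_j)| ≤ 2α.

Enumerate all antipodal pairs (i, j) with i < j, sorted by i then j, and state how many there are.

α = atan 0.75 = 36.87°;  2α = 73.74°
n_0 = (+0.9840, +0.1781)
n_1 = (+0.6825, +0.7309)
n_2 = (-0.7064, +0.7078)
n_3 = (-0.3915, -0.9202)
n_4 = (+0.4154, -0.9096)
n_5 = (+0.8733, -0.4871)
  (0,1): δ = 143.30°  ·
  (0,2): δ = 55.32°  ✓
  (0,3): δ = 56.70°  ✓
  (0,4): δ = 104.29°  ·
  (0,5): δ = 140.59°  ·
  (1,2): δ = 92.02°  ·
  (1,3): δ = 19.99°  ✓
  (1,4): δ = 67.59°  ✓
  (1,5): δ = 103.89°  ·
  (2,3): δ = 67.99°  ✓
  (2,4): δ = 20.39°  ✓
  (2,5): δ = 15.91°  ✓
  (3,4): δ = 132.41°  ·
  (3,5): δ = 96.11°  ·
  (4,5): δ = 143.70°  ·
antipodal pairs: 7

count = 7; pairs: (0,2), (0,3), (1,3), (1,4), (2,3), (2,4), (2,5)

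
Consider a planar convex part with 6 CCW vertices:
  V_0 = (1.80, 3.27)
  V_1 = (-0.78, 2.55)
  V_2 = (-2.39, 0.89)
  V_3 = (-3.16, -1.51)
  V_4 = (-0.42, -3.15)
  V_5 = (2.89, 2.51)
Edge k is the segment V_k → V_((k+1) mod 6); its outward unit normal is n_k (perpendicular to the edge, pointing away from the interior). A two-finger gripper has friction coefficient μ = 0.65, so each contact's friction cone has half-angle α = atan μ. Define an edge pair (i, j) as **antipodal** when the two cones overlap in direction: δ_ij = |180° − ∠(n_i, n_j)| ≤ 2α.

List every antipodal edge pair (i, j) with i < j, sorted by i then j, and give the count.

α = atan 0.65 = 33.02°;  2α = 66.05°
n_0 = (-0.2688, +0.9632)
n_1 = (-0.7178, +0.6962)
n_2 = (-0.9522, +0.3055)
n_3 = (-0.5136, -0.8580)
n_4 = (+0.8632, -0.5048)
n_5 = (+0.5719, +0.8203)
  (0,1): δ = 149.72°  ·
  (0,2): δ = 123.38°  ·
  (0,3): δ = 46.50°  ✓
  (0,4): δ = 44.09°  ✓
  (0,5): δ = 129.52°  ·
  (1,2): δ = 153.66°  ·
  (1,3): δ = 76.78°  ·
  (1,4): δ = 13.80°  ✓
  (1,5): δ = 99.24°  ·
  (2,3): δ = 103.11°  ·
  (2,4): δ = 12.53°  ✓
  (2,5): δ = 72.90°  ·
  (3,4): δ = 89.42°  ·
  (3,5): δ = 3.98°  ✓
  (4,5): δ = 94.57°  ·
antipodal pairs: 5

count = 5; pairs: (0,3), (0,4), (1,4), (2,4), (3,5)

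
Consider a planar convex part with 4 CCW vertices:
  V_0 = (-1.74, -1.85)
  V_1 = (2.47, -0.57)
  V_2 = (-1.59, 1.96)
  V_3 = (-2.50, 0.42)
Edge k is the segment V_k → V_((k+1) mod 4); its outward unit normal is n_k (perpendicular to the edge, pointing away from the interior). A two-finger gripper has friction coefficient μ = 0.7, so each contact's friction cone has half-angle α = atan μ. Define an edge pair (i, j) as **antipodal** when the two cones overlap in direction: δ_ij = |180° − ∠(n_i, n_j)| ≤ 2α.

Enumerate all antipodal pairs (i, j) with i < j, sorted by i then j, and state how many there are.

α = atan 0.7 = 34.99°;  2α = 69.98°
n_0 = (+0.2909, -0.9568)
n_1 = (+0.5289, +0.8487)
n_2 = (-0.8609, +0.5087)
n_3 = (-0.9483, -0.3175)
  (0,1): δ = 48.84°  ✓
  (0,2): δ = 42.51°  ✓
  (0,3): δ = 91.60°  ·
  (1,2): δ = 88.65°  ·
  (1,3): δ = 39.56°  ✓
  (2,3): δ = 130.91°  ·
antipodal pairs: 3

count = 3; pairs: (0,1), (0,2), (1,3)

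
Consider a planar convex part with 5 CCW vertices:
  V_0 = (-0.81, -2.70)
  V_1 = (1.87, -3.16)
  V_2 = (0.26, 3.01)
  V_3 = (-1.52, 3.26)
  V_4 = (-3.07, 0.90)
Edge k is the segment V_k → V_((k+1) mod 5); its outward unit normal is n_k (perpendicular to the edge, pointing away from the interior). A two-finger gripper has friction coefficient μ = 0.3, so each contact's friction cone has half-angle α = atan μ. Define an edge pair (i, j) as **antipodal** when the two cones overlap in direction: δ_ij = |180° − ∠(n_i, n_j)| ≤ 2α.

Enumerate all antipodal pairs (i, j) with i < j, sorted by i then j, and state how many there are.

α = atan 0.3 = 16.70°;  2α = 33.40°
n_0 = (-0.1692, -0.9856)
n_1 = (+0.9676, +0.2525)
n_2 = (+0.1391, +0.9903)
n_3 = (-0.8358, +0.5490)
n_4 = (-0.8469, -0.5317)
  (0,1): δ = 65.64°  ·
  (0,2): δ = 1.74°  ✓
  (0,3): δ = 66.44°  ·
  (0,4): δ = 131.86°  ·
  (1,2): δ = 112.62°  ·
  (1,3): δ = 47.92°  ·
  (1,4): δ = 17.50°  ✓
  (2,3): δ = 115.30°  ·
  (2,4): δ = 49.89°  ·
  (3,4): δ = 114.58°  ·
antipodal pairs: 2

count = 2; pairs: (0,2), (1,4)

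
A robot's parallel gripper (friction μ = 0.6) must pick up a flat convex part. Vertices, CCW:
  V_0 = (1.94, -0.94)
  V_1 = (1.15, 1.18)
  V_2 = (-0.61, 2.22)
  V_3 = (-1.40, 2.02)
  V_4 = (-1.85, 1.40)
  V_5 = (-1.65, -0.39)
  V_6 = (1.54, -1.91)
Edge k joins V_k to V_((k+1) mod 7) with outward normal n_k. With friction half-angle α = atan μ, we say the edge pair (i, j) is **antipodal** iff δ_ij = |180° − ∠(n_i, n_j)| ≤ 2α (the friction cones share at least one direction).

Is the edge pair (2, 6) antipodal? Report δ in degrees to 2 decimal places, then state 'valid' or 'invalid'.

α = atan 0.6 = 30.96°;  2α = 61.93°
edge 2: e_2 = (-0.79, -0.20);  n_2 = (-0.2454, +0.9694)
edge 6: e_6 = (+0.40, +0.97);  n_6 = (+0.9245, -0.3812)
∠(n_2, n_6) = 126.62°
δ = |180° − 126.62°| = 53.38°
53.38° ≤ 2α = 61.93°  →  valid

δ = 53.38°, valid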